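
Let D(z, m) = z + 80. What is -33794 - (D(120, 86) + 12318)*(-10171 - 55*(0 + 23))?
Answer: 143122054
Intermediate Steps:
D(z, m) = 80 + z
-33794 - (D(120, 86) + 12318)*(-10171 - 55*(0 + 23)) = -33794 - ((80 + 120) + 12318)*(-10171 - 55*(0 + 23)) = -33794 - (200 + 12318)*(-10171 - 55*23) = -33794 - 12518*(-10171 - 1265) = -33794 - 12518*(-11436) = -33794 - 1*(-143155848) = -33794 + 143155848 = 143122054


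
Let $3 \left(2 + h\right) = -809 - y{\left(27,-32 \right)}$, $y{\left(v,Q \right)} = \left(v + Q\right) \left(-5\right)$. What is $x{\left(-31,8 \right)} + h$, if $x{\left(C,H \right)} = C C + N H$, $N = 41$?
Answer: $1009$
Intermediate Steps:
$y{\left(v,Q \right)} = - 5 Q - 5 v$ ($y{\left(v,Q \right)} = \left(Q + v\right) \left(-5\right) = - 5 Q - 5 v$)
$x{\left(C,H \right)} = C^{2} + 41 H$ ($x{\left(C,H \right)} = C C + 41 H = C^{2} + 41 H$)
$h = -280$ ($h = -2 + \frac{-809 - \left(\left(-5\right) \left(-32\right) - 135\right)}{3} = -2 + \frac{-809 - \left(160 - 135\right)}{3} = -2 + \frac{-809 - 25}{3} = -2 + \frac{1}{3} \left(-834\right) = -2 - 278 = -280$)
$x{\left(-31,8 \right)} + h = \left(\left(-31\right)^{2} + 41 \cdot 8\right) - 280 = \left(961 + 328\right) - 280 = 1289 - 280 = 1009$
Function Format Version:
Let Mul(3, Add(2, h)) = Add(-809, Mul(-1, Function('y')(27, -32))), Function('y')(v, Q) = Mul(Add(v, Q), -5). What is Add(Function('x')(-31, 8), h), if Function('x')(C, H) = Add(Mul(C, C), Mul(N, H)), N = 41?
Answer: 1009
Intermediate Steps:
Function('y')(v, Q) = Add(Mul(-5, Q), Mul(-5, v)) (Function('y')(v, Q) = Mul(Add(Q, v), -5) = Add(Mul(-5, Q), Mul(-5, v)))
Function('x')(C, H) = Add(Pow(C, 2), Mul(41, H)) (Function('x')(C, H) = Add(Mul(C, C), Mul(41, H)) = Add(Pow(C, 2), Mul(41, H)))
h = -280 (h = Add(-2, Mul(Rational(1, 3), Add(-809, Mul(-1, Add(Mul(-5, -32), Mul(-5, 27)))))) = Add(-2, Mul(Rational(1, 3), Add(-809, Mul(-1, Add(160, -135))))) = Add(-2, Mul(Rational(1, 3), Add(-809, Mul(-1, 25)))) = Add(-2, Mul(Rational(1, 3), Add(-809, -25))) = Add(-2, Mul(Rational(1, 3), -834)) = Add(-2, -278) = -280)
Add(Function('x')(-31, 8), h) = Add(Add(Pow(-31, 2), Mul(41, 8)), -280) = Add(Add(961, 328), -280) = Add(1289, -280) = 1009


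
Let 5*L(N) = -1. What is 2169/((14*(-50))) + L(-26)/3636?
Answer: -492914/159075 ≈ -3.0986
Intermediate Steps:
L(N) = -⅕ (L(N) = (⅕)*(-1) = -⅕)
2169/((14*(-50))) + L(-26)/3636 = 2169/((14*(-50))) - ⅕/3636 = 2169/(-700) - ⅕*1/3636 = 2169*(-1/700) - 1/18180 = -2169/700 - 1/18180 = -492914/159075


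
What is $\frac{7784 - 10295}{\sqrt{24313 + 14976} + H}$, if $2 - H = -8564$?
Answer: $- \frac{2389914}{8148563} + \frac{279 \sqrt{39289}}{8148563} \approx -0.28651$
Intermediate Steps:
$H = 8566$ ($H = 2 - -8564 = 2 + 8564 = 8566$)
$\frac{7784 - 10295}{\sqrt{24313 + 14976} + H} = \frac{7784 - 10295}{\sqrt{24313 + 14976} + 8566} = - \frac{2511}{\sqrt{39289} + 8566} = - \frac{2511}{8566 + \sqrt{39289}}$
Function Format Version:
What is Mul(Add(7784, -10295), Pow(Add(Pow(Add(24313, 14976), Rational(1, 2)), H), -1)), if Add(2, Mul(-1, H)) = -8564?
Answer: Add(Rational(-2389914, 8148563), Mul(Rational(279, 8148563), Pow(39289, Rational(1, 2)))) ≈ -0.28651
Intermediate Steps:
H = 8566 (H = Add(2, Mul(-1, -8564)) = Add(2, 8564) = 8566)
Mul(Add(7784, -10295), Pow(Add(Pow(Add(24313, 14976), Rational(1, 2)), H), -1)) = Mul(Add(7784, -10295), Pow(Add(Pow(Add(24313, 14976), Rational(1, 2)), 8566), -1)) = Mul(-2511, Pow(Add(Pow(39289, Rational(1, 2)), 8566), -1)) = Mul(-2511, Pow(Add(8566, Pow(39289, Rational(1, 2))), -1))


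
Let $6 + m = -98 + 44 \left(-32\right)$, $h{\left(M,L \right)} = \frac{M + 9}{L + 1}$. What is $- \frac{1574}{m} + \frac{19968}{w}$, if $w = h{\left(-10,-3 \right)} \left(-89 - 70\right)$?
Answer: $- \frac{10022161}{40068} \approx -250.13$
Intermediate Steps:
$h{\left(M,L \right)} = \frac{9 + M}{1 + L}$
$m = -1512$ ($m = -6 + \left(-98 + 44 \left(-32\right)\right) = -6 - 1506 = -1512$)
$w = - \frac{159}{2}$ ($w = \frac{9 - 10}{1 - 3} \left(-89 - 70\right) = \frac{1}{-2} \left(-1\right) \left(-159\right) = \left(- \frac{1}{2}\right) \left(-1\right) \left(-159\right) = \frac{1}{2} \left(-159\right) = - \frac{159}{2} \approx -79.5$)
$- \frac{1574}{m} + \frac{19968}{w} = - \frac{1574}{-1512} + \frac{19968}{- \frac{159}{2}} = \left(-1574\right) \left(- \frac{1}{1512}\right) + 19968 \left(- \frac{2}{159}\right) = \frac{787}{756} - \frac{13312}{53} = - \frac{10022161}{40068}$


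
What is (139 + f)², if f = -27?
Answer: 12544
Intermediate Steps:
(139 + f)² = (139 - 27)² = 112² = 12544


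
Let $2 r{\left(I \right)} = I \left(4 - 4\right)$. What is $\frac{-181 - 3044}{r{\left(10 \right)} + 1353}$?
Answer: $- \frac{1075}{451} \approx -2.3836$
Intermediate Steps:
$r{\left(I \right)} = 0$ ($r{\left(I \right)} = \frac{I \left(4 - 4\right)}{2} = \frac{I 0}{2} = \frac{1}{2} \cdot 0 = 0$)
$\frac{-181 - 3044}{r{\left(10 \right)} + 1353} = \frac{-181 - 3044}{0 + 1353} = - \frac{3225}{1353} = \left(-3225\right) \frac{1}{1353} = - \frac{1075}{451}$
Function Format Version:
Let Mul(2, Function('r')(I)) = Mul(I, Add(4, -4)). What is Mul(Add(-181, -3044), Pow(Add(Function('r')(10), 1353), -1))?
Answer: Rational(-1075, 451) ≈ -2.3836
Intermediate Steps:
Function('r')(I) = 0 (Function('r')(I) = Mul(Rational(1, 2), Mul(I, Add(4, -4))) = Mul(Rational(1, 2), Mul(I, 0)) = Mul(Rational(1, 2), 0) = 0)
Mul(Add(-181, -3044), Pow(Add(Function('r')(10), 1353), -1)) = Mul(Add(-181, -3044), Pow(Add(0, 1353), -1)) = Mul(-3225, Pow(1353, -1)) = Mul(-3225, Rational(1, 1353)) = Rational(-1075, 451)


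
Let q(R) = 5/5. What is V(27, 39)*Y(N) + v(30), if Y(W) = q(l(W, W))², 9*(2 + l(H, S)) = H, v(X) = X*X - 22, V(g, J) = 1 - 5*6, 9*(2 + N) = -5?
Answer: 849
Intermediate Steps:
N = -23/9 (N = -2 + (⅑)*(-5) = -2 - 5/9 = -23/9 ≈ -2.5556)
V(g, J) = -29 (V(g, J) = 1 - 30 = -29)
v(X) = -22 + X² (v(X) = X² - 22 = -22 + X²)
l(H, S) = -2 + H/9
q(R) = 1 (q(R) = 5*(⅕) = 1)
Y(W) = 1 (Y(W) = 1² = 1)
V(27, 39)*Y(N) + v(30) = -29*1 + (-22 + 30²) = -29 + (-22 + 900) = -29 + 878 = 849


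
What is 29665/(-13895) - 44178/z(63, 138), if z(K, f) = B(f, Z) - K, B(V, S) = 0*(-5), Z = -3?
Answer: 5828423/8337 ≈ 699.10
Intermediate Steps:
B(V, S) = 0
z(K, f) = -K (z(K, f) = 0 - K = -K)
29665/(-13895) - 44178/z(63, 138) = 29665/(-13895) - 44178/((-1*63)) = 29665*(-1/13895) - 44178/(-63) = -5933/2779 - 44178*(-1/63) = -5933/2779 + 14726/21 = 5828423/8337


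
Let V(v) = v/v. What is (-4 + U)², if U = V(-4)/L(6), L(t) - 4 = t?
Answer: 1521/100 ≈ 15.210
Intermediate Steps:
V(v) = 1
L(t) = 4 + t
U = ⅒ (U = 1/(4 + 6) = 1/10 = 1*(⅒) = ⅒ ≈ 0.10000)
(-4 + U)² = (-4 + ⅒)² = (-39/10)² = 1521/100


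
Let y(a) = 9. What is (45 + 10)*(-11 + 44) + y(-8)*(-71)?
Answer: 1176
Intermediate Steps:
(45 + 10)*(-11 + 44) + y(-8)*(-71) = (45 + 10)*(-11 + 44) + 9*(-71) = 55*33 - 639 = 1815 - 639 = 1176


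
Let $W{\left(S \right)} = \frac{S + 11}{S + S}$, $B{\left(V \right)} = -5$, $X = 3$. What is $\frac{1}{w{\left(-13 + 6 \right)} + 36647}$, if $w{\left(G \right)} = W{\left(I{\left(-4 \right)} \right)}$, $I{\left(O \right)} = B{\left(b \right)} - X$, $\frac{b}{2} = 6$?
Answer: $\frac{16}{586349} \approx 2.7287 \cdot 10^{-5}$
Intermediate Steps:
$b = 12$ ($b = 2 \cdot 6 = 12$)
$I{\left(O \right)} = -8$ ($I{\left(O \right)} = -5 - 3 = -8$)
$W{\left(S \right)} = \frac{11 + S}{2 S}$
$w{\left(G \right)} = - \frac{3}{16}$ ($w{\left(G \right)} = \frac{11 - 8}{2 \left(-8\right)} = \frac{1}{2} \left(- \frac{1}{8}\right) 3 = - \frac{3}{16}$)
$\frac{1}{w{\left(-13 + 6 \right)} + 36647} = \frac{1}{- \frac{3}{16} + 36647} = \frac{1}{\frac{586349}{16}} = \frac{16}{586349}$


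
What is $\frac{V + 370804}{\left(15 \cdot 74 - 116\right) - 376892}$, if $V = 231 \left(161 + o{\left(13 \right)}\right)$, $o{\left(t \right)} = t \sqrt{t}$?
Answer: $- \frac{407995}{375898} - \frac{3003 \sqrt{13}}{375898} \approx -1.1142$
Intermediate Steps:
$o{\left(t \right)} = t^{\frac{3}{2}}$
$V = 37191 + 3003 \sqrt{13}$ ($V = 231 \left(161 + 13^{\frac{3}{2}}\right) = 231 \left(161 + 13 \sqrt{13}\right) = 37191 + 3003 \sqrt{13} \approx 48019.0$)
$\frac{V + 370804}{\left(15 \cdot 74 - 116\right) - 376892} = \frac{\left(37191 + 3003 \sqrt{13}\right) + 370804}{\left(15 \cdot 74 - 116\right) - 376892} = \frac{407995 + 3003 \sqrt{13}}{\left(1110 - 116\right) - 376892} = \frac{407995 + 3003 \sqrt{13}}{994 - 376892} = \frac{407995 + 3003 \sqrt{13}}{-375898} = \left(407995 + 3003 \sqrt{13}\right) \left(- \frac{1}{375898}\right) = - \frac{407995}{375898} - \frac{3003 \sqrt{13}}{375898}$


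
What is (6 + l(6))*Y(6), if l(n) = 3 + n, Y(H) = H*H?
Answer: 540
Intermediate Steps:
Y(H) = H²
(6 + l(6))*Y(6) = (6 + (3 + 6))*6² = (6 + 9)*36 = 15*36 = 540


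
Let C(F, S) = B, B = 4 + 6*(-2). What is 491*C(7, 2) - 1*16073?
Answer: -20001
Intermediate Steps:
B = -8 (B = 4 - 12 = -8)
C(F, S) = -8
491*C(7, 2) - 1*16073 = 491*(-8) - 1*16073 = -3928 - 16073 = -20001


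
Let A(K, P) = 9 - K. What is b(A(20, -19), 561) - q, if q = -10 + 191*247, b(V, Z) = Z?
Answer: -46606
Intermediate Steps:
q = 47167 (q = -10 + 47177 = 47167)
b(A(20, -19), 561) - q = 561 - 1*47167 = 561 - 47167 = -46606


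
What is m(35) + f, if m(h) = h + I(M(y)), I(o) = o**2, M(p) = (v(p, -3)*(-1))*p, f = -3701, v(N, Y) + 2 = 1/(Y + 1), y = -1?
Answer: -14639/4 ≈ -3659.8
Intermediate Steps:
v(N, Y) = -2 + 1/(1 + Y) (v(N, Y) = -2 + 1/(Y + 1) = -2 + 1/(1 + Y))
M(p) = 5*p/2 (M(p) = (((-1 - 2*(-3))/(1 - 3))*(-1))*p = (((-1 + 6)/(-2))*(-1))*p = (-1/2*5*(-1))*p = (-5/2*(-1))*p = 5*p/2)
m(h) = 25/4 + h (m(h) = h + ((5/2)*(-1))**2 = h + (-5/2)**2 = h + 25/4 = 25/4 + h)
m(35) + f = (25/4 + 35) - 3701 = 165/4 - 3701 = -14639/4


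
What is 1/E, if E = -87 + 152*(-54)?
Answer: -1/8295 ≈ -0.00012055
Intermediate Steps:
E = -8295 (E = -87 - 8208 = -8295)
1/E = 1/(-8295) = -1/8295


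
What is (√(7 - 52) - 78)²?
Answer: 6039 - 468*I*√5 ≈ 6039.0 - 1046.5*I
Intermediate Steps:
(√(7 - 52) - 78)² = (√(-45) - 78)² = (3*I*√5 - 78)² = (-78 + 3*I*√5)²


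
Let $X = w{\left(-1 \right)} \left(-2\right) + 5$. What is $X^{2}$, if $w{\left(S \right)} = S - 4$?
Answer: $225$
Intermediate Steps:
$w{\left(S \right)} = -4 + S$
$X = 15$ ($X = \left(-4 - 1\right) \left(-2\right) + 5 = \left(-5\right) \left(-2\right) + 5 = 10 + 5 = 15$)
$X^{2} = 15^{2} = 225$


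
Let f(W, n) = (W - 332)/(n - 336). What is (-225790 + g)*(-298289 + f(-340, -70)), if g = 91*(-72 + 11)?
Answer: 2001176686553/29 ≈ 6.9006e+10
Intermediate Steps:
f(W, n) = (-332 + W)/(-336 + n)
g = -5551 (g = 91*(-61) = -5551)
(-225790 + g)*(-298289 + f(-340, -70)) = (-225790 - 5551)*(-298289 + (-332 - 340)/(-336 - 70)) = -231341*(-298289 - 672/(-406)) = -231341*(-298289 - 1/406*(-672)) = -231341*(-298289 + 48/29) = -231341*(-8650333/29) = 2001176686553/29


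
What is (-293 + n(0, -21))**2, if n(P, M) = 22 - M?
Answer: 62500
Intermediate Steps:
(-293 + n(0, -21))**2 = (-293 + (22 - 1*(-21)))**2 = (-293 + (22 + 21))**2 = (-293 + 43)**2 = (-250)**2 = 62500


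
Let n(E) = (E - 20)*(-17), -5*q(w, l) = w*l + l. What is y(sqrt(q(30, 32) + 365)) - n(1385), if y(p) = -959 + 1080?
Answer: 23326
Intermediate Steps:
q(w, l) = -l/5 - l*w/5 (q(w, l) = -(w*l + l)/5 = -(l*w + l)/5 = -(l + l*w)/5 = -l/5 - l*w/5)
n(E) = 340 - 17*E (n(E) = (-20 + E)*(-17) = 340 - 17*E)
y(p) = 121
y(sqrt(q(30, 32) + 365)) - n(1385) = 121 - (340 - 17*1385) = 121 - (340 - 23545) = 121 - 1*(-23205) = 121 + 23205 = 23326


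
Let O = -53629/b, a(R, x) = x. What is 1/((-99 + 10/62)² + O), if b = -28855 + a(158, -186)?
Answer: 27908401/272691233405 ≈ 0.00010234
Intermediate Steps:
b = -29041 (b = -28855 - 186 = -29041)
O = 53629/29041 (O = -53629/(-29041) = -53629*(-1/29041) = 53629/29041 ≈ 1.8467)
1/((-99 + 10/62)² + O) = 1/((-99 + 10/62)² + 53629/29041) = 1/((-99 + 10*(1/62))² + 53629/29041) = 1/((-99 + 5/31)² + 53629/29041) = 1/((-3064/31)² + 53629/29041) = 1/(9388096/961 + 53629/29041) = 1/(272691233405/27908401) = 27908401/272691233405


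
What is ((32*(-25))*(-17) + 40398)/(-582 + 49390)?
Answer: 26999/24404 ≈ 1.1063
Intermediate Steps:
((32*(-25))*(-17) + 40398)/(-582 + 49390) = (-800*(-17) + 40398)/48808 = (13600 + 40398)*(1/48808) = 53998*(1/48808) = 26999/24404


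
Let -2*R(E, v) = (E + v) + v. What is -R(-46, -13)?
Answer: -36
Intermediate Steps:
R(E, v) = -v - E/2 (R(E, v) = -((E + v) + v)/2 = -(E + 2*v)/2 = -v - E/2)
-R(-46, -13) = -(-1*(-13) - 1/2*(-46)) = -(13 + 23) = -1*36 = -36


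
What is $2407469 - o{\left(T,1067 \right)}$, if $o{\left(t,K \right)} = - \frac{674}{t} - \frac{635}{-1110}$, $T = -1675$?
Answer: $\frac{895216985297}{371850} \approx 2.4075 \cdot 10^{6}$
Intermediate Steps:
$o{\left(t,K \right)} = \frac{127}{222} - \frac{674}{t}$ ($o{\left(t,K \right)} = - \frac{674}{t} - - \frac{127}{222} = - \frac{674}{t} + \frac{127}{222} = \frac{127}{222} - \frac{674}{t}$)
$2407469 - o{\left(T,1067 \right)} = 2407469 - \left(\frac{127}{222} - \frac{674}{-1675}\right) = 2407469 - \left(\frac{127}{222} - - \frac{674}{1675}\right) = 2407469 - \left(\frac{127}{222} + \frac{674}{1675}\right) = 2407469 - \frac{362353}{371850} = \frac{895216985297}{371850}$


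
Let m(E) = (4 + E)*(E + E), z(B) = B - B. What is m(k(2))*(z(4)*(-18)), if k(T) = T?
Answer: 0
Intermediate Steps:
z(B) = 0
m(E) = 2*E*(4 + E) (m(E) = (4 + E)*(2*E) = 2*E*(4 + E))
m(k(2))*(z(4)*(-18)) = (2*2*(4 + 2))*(0*(-18)) = (2*2*6)*0 = 24*0 = 0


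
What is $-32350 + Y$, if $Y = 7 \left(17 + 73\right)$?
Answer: $-31720$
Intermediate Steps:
$Y = 630$ ($Y = 7 \cdot 90 = 630$)
$-32350 + Y = -32350 + 630 = -31720$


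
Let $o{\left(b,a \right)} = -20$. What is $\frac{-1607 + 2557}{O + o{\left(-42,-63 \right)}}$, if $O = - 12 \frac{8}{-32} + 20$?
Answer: $\frac{950}{3} \approx 316.67$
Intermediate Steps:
$O = 23$ ($O = - 12 \cdot 8 \left(- \frac{1}{32}\right) + 20 = \left(-12\right) \left(- \frac{1}{4}\right) + 20 = 3 + 20 = 23$)
$\frac{-1607 + 2557}{O + o{\left(-42,-63 \right)}} = \frac{-1607 + 2557}{23 - 20} = \frac{950}{3}$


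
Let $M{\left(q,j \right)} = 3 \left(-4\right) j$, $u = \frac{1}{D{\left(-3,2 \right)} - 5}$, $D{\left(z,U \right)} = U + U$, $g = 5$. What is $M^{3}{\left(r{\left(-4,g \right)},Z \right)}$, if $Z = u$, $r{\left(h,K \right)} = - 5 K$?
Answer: $1728$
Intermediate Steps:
$D{\left(z,U \right)} = 2 U$
$u = -1$ ($u = \frac{1}{2 \cdot 2 - 5} = \frac{1}{4 - 5} = \frac{1}{-1} = -1$)
$Z = -1$
$M{\left(q,j \right)} = - 12 j$
$M^{3}{\left(r{\left(-4,g \right)},Z \right)} = \left(\left(-12\right) \left(-1\right)\right)^{3} = 12^{3} = 1728$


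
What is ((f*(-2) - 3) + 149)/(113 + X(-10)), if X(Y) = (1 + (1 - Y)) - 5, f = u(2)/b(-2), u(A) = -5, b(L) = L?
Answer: 47/40 ≈ 1.1750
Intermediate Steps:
f = 5/2 (f = -5/(-2) = -5*(-1/2) = 5/2 ≈ 2.5000)
X(Y) = -3 - Y (X(Y) = (2 - Y) - 5 = -3 - Y)
((f*(-2) - 3) + 149)/(113 + X(-10)) = (((5/2)*(-2) - 3) + 149)/(113 + (-3 - 1*(-10))) = ((-5 - 3) + 149)/(113 + (-3 + 10)) = (-8 + 149)/(113 + 7) = 141/120 = 141*(1/120) = 47/40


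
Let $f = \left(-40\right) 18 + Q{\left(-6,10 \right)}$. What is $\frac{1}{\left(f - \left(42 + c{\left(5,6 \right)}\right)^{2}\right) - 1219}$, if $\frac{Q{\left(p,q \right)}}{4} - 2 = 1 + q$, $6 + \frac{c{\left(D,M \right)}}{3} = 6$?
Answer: $- \frac{1}{3651} \approx -0.0002739$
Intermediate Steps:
$c{\left(D,M \right)} = 0$ ($c{\left(D,M \right)} = -18 + 3 \cdot 6 = -18 + 18 = 0$)
$Q{\left(p,q \right)} = 12 + 4 q$ ($Q{\left(p,q \right)} = 8 + 4 \left(1 + q\right) = 8 + \left(4 + 4 q\right) = 12 + 4 q$)
$f = -668$ ($f = \left(-40\right) 18 + \left(12 + 4 \cdot 10\right) = -720 + \left(12 + 40\right) = -720 + 52 = -668$)
$\frac{1}{\left(f - \left(42 + c{\left(5,6 \right)}\right)^{2}\right) - 1219} = \frac{1}{\left(-668 - \left(42 + 0\right)^{2}\right) - 1219} = \frac{1}{\left(-668 - 42^{2}\right) - 1219} = \frac{1}{\left(-668 - 1764\right) - 1219} = \frac{1}{-2432 - 1219} = \frac{1}{-3651} = - \frac{1}{3651}$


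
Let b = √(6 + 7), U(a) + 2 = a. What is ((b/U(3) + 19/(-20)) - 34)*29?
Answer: -20271/20 + 29*√13 ≈ -908.99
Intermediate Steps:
U(a) = -2 + a
b = √13 ≈ 3.6056
((b/U(3) + 19/(-20)) - 34)*29 = ((√13/(-2 + 3) + 19/(-20)) - 34)*29 = ((√13/1 + 19*(-1/20)) - 34)*29 = ((√13*1 - 19/20) - 34)*29 = ((√13 - 19/20) - 34)*29 = ((-19/20 + √13) - 34)*29 = (-699/20 + √13)*29 = -20271/20 + 29*√13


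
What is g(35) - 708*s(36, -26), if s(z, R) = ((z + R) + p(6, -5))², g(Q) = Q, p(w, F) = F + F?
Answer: 35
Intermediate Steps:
p(w, F) = 2*F
s(z, R) = (-10 + R + z)² (s(z, R) = ((z + R) + 2*(-5))² = ((R + z) - 10)² = (-10 + R + z)²)
g(35) - 708*s(36, -26) = 35 - 708*(-10 - 26 + 36)² = 35 - 708*0² = 35 - 708*0 = 35 + 0 = 35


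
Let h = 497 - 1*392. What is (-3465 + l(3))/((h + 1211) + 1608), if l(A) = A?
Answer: -1731/1462 ≈ -1.1840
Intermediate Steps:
h = 105 (h = 497 - 392 = 105)
(-3465 + l(3))/((h + 1211) + 1608) = (-3465 + 3)/((105 + 1211) + 1608) = -3462/(1316 + 1608) = -3462/2924 = -3462*1/2924 = -1731/1462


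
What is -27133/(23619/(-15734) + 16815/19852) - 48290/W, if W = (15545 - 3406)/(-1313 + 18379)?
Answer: -32751451623529352/1240103111871 ≈ -26410.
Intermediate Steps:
W = 12139/17066 ≈ 0.71130
-27133/(23619/(-15734) + 16815/19852) - 48290/W = -27133/(23619/(-15734) + 16815/19852) - 48290/12139/17066 = -27133/(23619*(-1/15734) + 16815*(1/19852)) - 48290*17066/12139 = -27133/(-23619/15734 + 16815/19852) - 824117140/12139 = -27133/(-102158589/156175684) - 824117140/12139 = -27133*(-156175684/102158589) - 824117140/12139 = 4237514833972/102158589 - 824117140/12139 = -32751451623529352/1240103111871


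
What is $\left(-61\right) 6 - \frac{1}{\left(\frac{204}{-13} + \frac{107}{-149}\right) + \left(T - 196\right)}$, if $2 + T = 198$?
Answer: $- \frac{11632105}{31787} \approx -365.94$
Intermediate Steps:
$T = 196$ ($T = -2 + 198 = 196$)
$\left(-61\right) 6 - \frac{1}{\left(\frac{204}{-13} + \frac{107}{-149}\right) + \left(T - 196\right)} = \left(-61\right) 6 - \frac{1}{\left(\frac{204}{-13} + \frac{107}{-149}\right) + \left(196 - 196\right)} = -366 - \frac{1}{\left(204 \left(- \frac{1}{13}\right) + 107 \left(- \frac{1}{149}\right)\right) + 0} = -366 - \frac{1}{\left(- \frac{204}{13} - \frac{107}{149}\right) + 0} = -366 - \frac{1}{- \frac{31787}{1937} + 0} = -366 - \frac{1}{- \frac{31787}{1937}} = -366 - - \frac{1937}{31787} = -366 + \frac{1937}{31787} = - \frac{11632105}{31787}$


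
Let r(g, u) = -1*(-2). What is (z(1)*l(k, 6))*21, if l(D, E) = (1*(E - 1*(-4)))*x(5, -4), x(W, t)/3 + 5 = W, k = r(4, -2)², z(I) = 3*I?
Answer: 0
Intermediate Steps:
r(g, u) = 2
k = 4 (k = 2² = 4)
x(W, t) = -15 + 3*W
l(D, E) = 0 (l(D, E) = (1*(E - 1*(-4)))*(-15 + 3*5) = (1*(E + 4))*(-15 + 15) = (1*(4 + E))*0 = (4 + E)*0 = 0)
(z(1)*l(k, 6))*21 = ((3*1)*0)*21 = (3*0)*21 = 0*21 = 0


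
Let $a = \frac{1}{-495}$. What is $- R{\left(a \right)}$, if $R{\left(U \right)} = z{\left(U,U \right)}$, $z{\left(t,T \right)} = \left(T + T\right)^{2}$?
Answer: $- \frac{4}{245025} \approx -1.6325 \cdot 10^{-5}$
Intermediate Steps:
$z{\left(t,T \right)} = 4 T^{2}$ ($z{\left(t,T \right)} = \left(2 T\right)^{2} = 4 T^{2}$)
$a = - \frac{1}{495} \approx -0.0020202$
$R{\left(U \right)} = 4 U^{2}$
$- R{\left(a \right)} = - 4 \left(- \frac{1}{495}\right)^{2} = - \frac{4}{245025}$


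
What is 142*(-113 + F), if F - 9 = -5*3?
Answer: -16898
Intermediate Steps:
F = -6 (F = 9 - 5*3 = 9 - 15 = -6)
142*(-113 + F) = 142*(-113 - 6) = 142*(-119) = -16898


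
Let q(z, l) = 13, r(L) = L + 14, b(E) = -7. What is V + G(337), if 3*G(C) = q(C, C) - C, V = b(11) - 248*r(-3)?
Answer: -2843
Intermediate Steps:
r(L) = 14 + L
V = -2735 (V = -7 - 248*(14 - 3) = -7 - 248*11 = -7 - 2728 = -2735)
G(C) = 13/3 - C/3 (G(C) = (13 - C)/3 = 13/3 - C/3)
V + G(337) = -2735 + (13/3 - ⅓*337) = -2735 + (13/3 - 337/3) = -2735 - 108 = -2843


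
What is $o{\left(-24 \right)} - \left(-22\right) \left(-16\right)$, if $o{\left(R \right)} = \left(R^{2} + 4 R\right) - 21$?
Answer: $107$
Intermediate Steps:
$o{\left(R \right)} = -21 + R^{2} + 4 R$
$o{\left(-24 \right)} - \left(-22\right) \left(-16\right) = \left(-21 + \left(-24\right)^{2} + 4 \left(-24\right)\right) - \left(-22\right) \left(-16\right) = \left(-21 + 576 - 96\right) - 352 = 459 - 352 = 107$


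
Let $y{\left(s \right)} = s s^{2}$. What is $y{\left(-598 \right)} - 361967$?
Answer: $-214209159$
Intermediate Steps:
$y{\left(s \right)} = s^{3}$
$y{\left(-598 \right)} - 361967 = \left(-598\right)^{3} - 361967 = -213847192 - 361967 = -214209159$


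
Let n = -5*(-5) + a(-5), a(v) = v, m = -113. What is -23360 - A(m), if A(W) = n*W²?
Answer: -278740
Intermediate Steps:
n = 20 (n = -5*(-5) - 5 = 25 - 5 = 20)
A(W) = 20*W²
-23360 - A(m) = -23360 - 20*(-113)² = -23360 - 20*12769 = -23360 - 1*255380 = -23360 - 255380 = -278740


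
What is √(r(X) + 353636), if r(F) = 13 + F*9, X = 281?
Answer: √356178 ≈ 596.81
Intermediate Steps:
r(F) = 13 + 9*F
√(r(X) + 353636) = √((13 + 9*281) + 353636) = √((13 + 2529) + 353636) = √(2542 + 353636) = √356178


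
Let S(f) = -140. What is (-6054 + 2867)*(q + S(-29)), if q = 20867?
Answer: -66056949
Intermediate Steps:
(-6054 + 2867)*(q + S(-29)) = (-6054 + 2867)*(20867 - 140) = -3187*20727 = -66056949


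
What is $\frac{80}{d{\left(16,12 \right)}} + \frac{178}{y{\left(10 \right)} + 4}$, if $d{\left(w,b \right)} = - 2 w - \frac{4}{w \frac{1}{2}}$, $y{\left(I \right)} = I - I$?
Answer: $\frac{1093}{26} \approx 42.038$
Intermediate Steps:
$y{\left(I \right)} = 0$
$d{\left(w,b \right)} = - \frac{8}{w} - 2 w$ ($d{\left(w,b \right)} = - 2 w - \frac{4}{w \frac{1}{2}} = - 2 w - \frac{4}{\frac{1}{2} w} = - 2 w - 4 \frac{2}{w} = - 2 w - \frac{8}{w} = - \frac{8}{w} - 2 w$)
$\frac{80}{d{\left(16,12 \right)}} + \frac{178}{y{\left(10 \right)} + 4} = \frac{80}{- \frac{8}{16} - 32} + \frac{178}{0 + 4} = \frac{80}{\left(-8\right) \frac{1}{16} - 32} + \frac{178}{4} = \frac{80}{- \frac{1}{2} - 32} + 178 \cdot \frac{1}{4} = \frac{80}{- \frac{65}{2}} + \frac{89}{2} = 80 \left(- \frac{2}{65}\right) + \frac{89}{2} = - \frac{32}{13} + \frac{89}{2} = \frac{1093}{26}$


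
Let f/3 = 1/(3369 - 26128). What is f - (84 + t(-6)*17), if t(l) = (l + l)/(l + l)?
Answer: -2298662/22759 ≈ -101.00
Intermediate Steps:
t(l) = 1 (t(l) = (2*l)/((2*l)) = (2*l)*(1/(2*l)) = 1)
f = -3/22759 (f = 3/(3369 - 26128) = 3/(-22759) = 3*(-1/22759) = -3/22759 ≈ -0.00013182)
f - (84 + t(-6)*17) = -3/22759 - (84 + 1*17) = -3/22759 - (84 + 17) = -3/22759 - 1*101 = -3/22759 - 101 = -2298662/22759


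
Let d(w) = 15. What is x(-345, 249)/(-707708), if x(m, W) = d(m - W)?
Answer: -15/707708 ≈ -2.1195e-5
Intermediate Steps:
x(m, W) = 15
x(-345, 249)/(-707708) = 15/(-707708) = 15*(-1/707708) = -15/707708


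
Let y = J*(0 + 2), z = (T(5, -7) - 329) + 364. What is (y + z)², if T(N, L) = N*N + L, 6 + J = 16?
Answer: 5329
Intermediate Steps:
J = 10 (J = -6 + 16 = 10)
T(N, L) = L + N² (T(N, L) = N² + L = L + N²)
z = 53 (z = ((-7 + 5²) - 329) + 364 = ((-7 + 25) - 329) + 364 = (18 - 329) + 364 = -311 + 364 = 53)
y = 20 (y = 10*(0 + 2) = 10*2 = 20)
(y + z)² = (20 + 53)² = 73² = 5329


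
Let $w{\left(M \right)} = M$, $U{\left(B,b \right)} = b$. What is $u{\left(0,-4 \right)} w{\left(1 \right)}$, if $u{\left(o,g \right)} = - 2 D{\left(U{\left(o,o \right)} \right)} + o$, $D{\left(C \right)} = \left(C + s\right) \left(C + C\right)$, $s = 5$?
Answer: $0$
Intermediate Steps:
$D{\left(C \right)} = 2 C \left(5 + C\right)$ ($D{\left(C \right)} = \left(C + 5\right) \left(C + C\right) = \left(5 + C\right) 2 C = 2 C \left(5 + C\right)$)
$u{\left(o,g \right)} = o - 4 o \left(5 + o\right)$ ($u{\left(o,g \right)} = - 2 \cdot 2 o \left(5 + o\right) + o = - 4 o \left(5 + o\right) + o = o - 4 o \left(5 + o\right)$)
$u{\left(0,-4 \right)} w{\left(1 \right)} = 0 \left(-19 - 0\right) 1 = 0 \left(-19 + 0\right) 1 = 0 \left(-19\right) 1 = 0 \cdot 1 = 0$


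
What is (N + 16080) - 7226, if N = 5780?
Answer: 14634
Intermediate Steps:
(N + 16080) - 7226 = (5780 + 16080) - 7226 = 21860 - 7226 = 14634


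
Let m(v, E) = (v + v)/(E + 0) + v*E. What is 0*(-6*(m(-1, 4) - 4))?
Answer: 0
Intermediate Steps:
m(v, E) = E*v + 2*v/E (m(v, E) = (2*v)/E + E*v = 2*v/E + E*v = E*v + 2*v/E)
0*(-6*(m(-1, 4) - 4)) = 0*(-6*(-1*(2 + 4²)/4 - 4)) = 0*(-6*(-1*¼*(2 + 16) - 4)) = 0*(-6*(-1*¼*18 - 4)) = 0*(-6*(-9/2 - 4)) = 0*(-6*(-17/2)) = 0*51 = 0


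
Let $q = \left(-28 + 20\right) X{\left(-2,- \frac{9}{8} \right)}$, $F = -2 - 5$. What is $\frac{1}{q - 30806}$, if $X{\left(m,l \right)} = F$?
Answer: $- \frac{1}{30750} \approx -3.252 \cdot 10^{-5}$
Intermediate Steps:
$F = -7$
$X{\left(m,l \right)} = -7$
$q = 56$ ($q = \left(-28 + 20\right) \left(-7\right) = \left(-8\right) \left(-7\right) = 56$)
$\frac{1}{q - 30806} = \frac{1}{56 - 30806} = \frac{1}{-30750} = - \frac{1}{30750}$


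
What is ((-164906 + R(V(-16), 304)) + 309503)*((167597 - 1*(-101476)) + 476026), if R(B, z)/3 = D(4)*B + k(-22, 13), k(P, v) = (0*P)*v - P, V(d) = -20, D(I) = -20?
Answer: 108682375437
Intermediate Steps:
k(P, v) = -P (k(P, v) = 0*v - P = 0 - P = -P)
R(B, z) = 66 - 60*B (R(B, z) = 3*(-20*B - 1*(-22)) = 3*(-20*B + 22) = 3*(22 - 20*B) = 66 - 60*B)
((-164906 + R(V(-16), 304)) + 309503)*((167597 - 1*(-101476)) + 476026) = ((-164906 + (66 - 60*(-20))) + 309503)*((167597 - 1*(-101476)) + 476026) = ((-164906 + (66 + 1200)) + 309503)*((167597 + 101476) + 476026) = ((-164906 + 1266) + 309503)*(269073 + 476026) = (-163640 + 309503)*745099 = 145863*745099 = 108682375437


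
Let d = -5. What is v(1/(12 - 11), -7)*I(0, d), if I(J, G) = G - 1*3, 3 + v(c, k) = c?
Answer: 16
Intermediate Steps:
v(c, k) = -3 + c
I(J, G) = -3 + G (I(J, G) = G - 3 = -3 + G)
v(1/(12 - 11), -7)*I(0, d) = (-3 + 1/(12 - 11))*(-3 - 5) = (-3 + 1/1)*(-8) = (-3 + 1)*(-8) = -2*(-8) = 16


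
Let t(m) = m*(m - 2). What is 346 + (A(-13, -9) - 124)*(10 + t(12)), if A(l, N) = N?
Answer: -16944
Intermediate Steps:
t(m) = m*(-2 + m)
346 + (A(-13, -9) - 124)*(10 + t(12)) = 346 + (-9 - 124)*(10 + 12*(-2 + 12)) = 346 - 133*(10 + 12*10) = 346 - 133*(10 + 120) = 346 - 133*130 = 346 - 17290 = -16944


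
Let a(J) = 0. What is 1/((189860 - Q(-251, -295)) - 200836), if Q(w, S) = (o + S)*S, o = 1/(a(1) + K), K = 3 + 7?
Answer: -2/195943 ≈ -1.0207e-5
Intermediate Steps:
K = 10
o = ⅒ (o = 1/(0 + 10) = 1/10 = ⅒ ≈ 0.10000)
Q(w, S) = S*(⅒ + S) (Q(w, S) = (⅒ + S)*S = S*(⅒ + S))
1/((189860 - Q(-251, -295)) - 200836) = 1/((189860 - (-295)*(⅒ - 295)) - 200836) = 1/((189860 - (-295)*(-2949)/10) - 200836) = 1/((189860 - 1*173991/2) - 200836) = 1/((189860 - 173991/2) - 200836) = 1/(205729/2 - 200836) = 1/(-195943/2) = -2/195943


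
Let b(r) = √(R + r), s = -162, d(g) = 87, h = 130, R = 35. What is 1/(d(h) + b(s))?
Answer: 87/7696 - I*√127/7696 ≈ 0.011305 - 0.0014643*I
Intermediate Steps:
b(r) = √(35 + r)
1/(d(h) + b(s)) = 1/(87 + √(35 - 162)) = 1/(87 + √(-127)) = 1/(87 + I*√127)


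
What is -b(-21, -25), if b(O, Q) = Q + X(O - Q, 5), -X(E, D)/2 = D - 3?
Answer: 29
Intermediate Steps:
X(E, D) = 6 - 2*D (X(E, D) = -2*(D - 3) = -2*(-3 + D) = 6 - 2*D)
b(O, Q) = -4 + Q (b(O, Q) = Q + (6 - 2*5) = Q + (6 - 10) = Q - 4 = -4 + Q)
-b(-21, -25) = -(-4 - 25) = -1*(-29) = 29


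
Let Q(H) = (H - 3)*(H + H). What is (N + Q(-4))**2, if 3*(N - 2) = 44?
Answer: 47524/9 ≈ 5280.4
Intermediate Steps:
N = 50/3 (N = 2 + (1/3)*44 = 2 + 44/3 = 50/3 ≈ 16.667)
Q(H) = 2*H*(-3 + H) (Q(H) = (-3 + H)*(2*H) = 2*H*(-3 + H))
(N + Q(-4))**2 = (50/3 + 2*(-4)*(-3 - 4))**2 = (50/3 + 2*(-4)*(-7))**2 = (50/3 + 56)**2 = (218/3)**2 = 47524/9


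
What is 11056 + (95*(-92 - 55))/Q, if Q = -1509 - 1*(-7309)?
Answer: 12822167/1160 ≈ 11054.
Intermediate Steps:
Q = 5800 (Q = -1509 + 7309 = 5800)
11056 + (95*(-92 - 55))/Q = 11056 + (95*(-92 - 55))/5800 = 11056 + (95*(-147))*(1/5800) = 11056 - 13965*1/5800 = 11056 - 2793/1160 = 12822167/1160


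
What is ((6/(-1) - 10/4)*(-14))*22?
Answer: 2618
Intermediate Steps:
((6/(-1) - 10/4)*(-14))*22 = ((6*(-1) - 10*1/4)*(-14))*22 = ((-6 - 5/2)*(-14))*22 = -17/2*(-14)*22 = 119*22 = 2618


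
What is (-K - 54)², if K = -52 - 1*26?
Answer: 576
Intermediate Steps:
K = -78 (K = -52 - 26 = -78)
(-K - 54)² = (-1*(-78) - 54)² = (78 - 54)² = 24² = 576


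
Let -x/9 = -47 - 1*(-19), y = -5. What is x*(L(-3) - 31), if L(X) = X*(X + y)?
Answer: -1764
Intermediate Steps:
x = 252 (x = -9*(-47 - 1*(-19)) = -9*(-47 + 19) = -9*(-28) = 252)
L(X) = X*(-5 + X) (L(X) = X*(X - 5) = X*(-5 + X))
x*(L(-3) - 31) = 252*(-3*(-5 - 3) - 31) = 252*(-3*(-8) - 31) = 252*(24 - 31) = 252*(-7) = -1764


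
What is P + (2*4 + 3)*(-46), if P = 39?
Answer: -467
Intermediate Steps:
P + (2*4 + 3)*(-46) = 39 + (2*4 + 3)*(-46) = 39 + (8 + 3)*(-46) = 39 + 11*(-46) = 39 - 506 = -467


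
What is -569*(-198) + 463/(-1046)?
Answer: 117843989/1046 ≈ 1.1266e+5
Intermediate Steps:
-569*(-198) + 463/(-1046) = 112662 + 463*(-1/1046) = 112662 - 463/1046 = 117843989/1046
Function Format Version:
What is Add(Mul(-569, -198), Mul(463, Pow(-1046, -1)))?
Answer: Rational(117843989, 1046) ≈ 1.1266e+5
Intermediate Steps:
Add(Mul(-569, -198), Mul(463, Pow(-1046, -1))) = Add(112662, Mul(463, Rational(-1, 1046))) = Add(112662, Rational(-463, 1046)) = Rational(117843989, 1046)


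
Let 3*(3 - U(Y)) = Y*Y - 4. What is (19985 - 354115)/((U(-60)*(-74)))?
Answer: -501195/132719 ≈ -3.7764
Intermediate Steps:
U(Y) = 13/3 - Y²/3 (U(Y) = 3 - (Y*Y - 4)/3 = 3 - (Y² - 4)/3 = 3 - (-4 + Y²)/3 = 3 + (4/3 - Y²/3) = 13/3 - Y²/3)
(19985 - 354115)/((U(-60)*(-74))) = (19985 - 354115)/(((13/3 - ⅓*(-60)²)*(-74))) = -334130*(-1/(74*(13/3 - ⅓*3600))) = -334130*(-1/(74*(13/3 - 1200))) = -334130/((-3587/3*(-74))) = -334130/265438/3 = -334130*3/265438 = -501195/132719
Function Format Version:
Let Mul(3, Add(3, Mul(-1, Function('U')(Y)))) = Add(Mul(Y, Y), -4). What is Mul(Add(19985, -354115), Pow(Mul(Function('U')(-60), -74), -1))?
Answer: Rational(-501195, 132719) ≈ -3.7764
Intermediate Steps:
Function('U')(Y) = Add(Rational(13, 3), Mul(Rational(-1, 3), Pow(Y, 2))) (Function('U')(Y) = Add(3, Mul(Rational(-1, 3), Add(Mul(Y, Y), -4))) = Add(3, Mul(Rational(-1, 3), Add(Pow(Y, 2), -4))) = Add(3, Mul(Rational(-1, 3), Add(-4, Pow(Y, 2)))) = Add(3, Add(Rational(4, 3), Mul(Rational(-1, 3), Pow(Y, 2)))) = Add(Rational(13, 3), Mul(Rational(-1, 3), Pow(Y, 2))))
Mul(Add(19985, -354115), Pow(Mul(Function('U')(-60), -74), -1)) = Mul(Add(19985, -354115), Pow(Mul(Add(Rational(13, 3), Mul(Rational(-1, 3), Pow(-60, 2))), -74), -1)) = Mul(-334130, Pow(Mul(Add(Rational(13, 3), Mul(Rational(-1, 3), 3600)), -74), -1)) = Mul(-334130, Pow(Mul(Add(Rational(13, 3), -1200), -74), -1)) = Mul(-334130, Pow(Mul(Rational(-3587, 3), -74), -1)) = Mul(-334130, Pow(Rational(265438, 3), -1)) = Mul(-334130, Rational(3, 265438)) = Rational(-501195, 132719)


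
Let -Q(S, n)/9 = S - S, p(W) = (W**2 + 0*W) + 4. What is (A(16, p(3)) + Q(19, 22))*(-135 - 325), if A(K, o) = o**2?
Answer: -77740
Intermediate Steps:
p(W) = 4 + W**2 (p(W) = (W**2 + 0) + 4 = W**2 + 4 = 4 + W**2)
Q(S, n) = 0 (Q(S, n) = -9*(S - S) = -9*0 = 0)
(A(16, p(3)) + Q(19, 22))*(-135 - 325) = ((4 + 3**2)**2 + 0)*(-135 - 325) = ((4 + 9)**2 + 0)*(-460) = (13**2 + 0)*(-460) = (169 + 0)*(-460) = 169*(-460) = -77740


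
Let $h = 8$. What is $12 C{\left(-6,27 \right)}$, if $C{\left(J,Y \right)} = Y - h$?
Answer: $228$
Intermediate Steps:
$C{\left(J,Y \right)} = -8 + Y$ ($C{\left(J,Y \right)} = Y - 8 = -8 + Y$)
$12 C{\left(-6,27 \right)} = 12 \left(-8 + 27\right) = 12 \cdot 19 = 228$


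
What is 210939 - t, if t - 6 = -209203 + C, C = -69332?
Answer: 489468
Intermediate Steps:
t = -278529 (t = 6 + (-209203 - 69332) = 6 - 278535 = -278529)
210939 - t = 210939 - 1*(-278529) = 210939 + 278529 = 489468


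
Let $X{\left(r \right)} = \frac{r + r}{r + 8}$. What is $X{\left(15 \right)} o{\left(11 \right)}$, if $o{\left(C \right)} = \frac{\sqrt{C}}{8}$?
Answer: $\frac{15 \sqrt{11}}{92} \approx 0.54075$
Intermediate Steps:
$X{\left(r \right)} = \frac{2 r}{8 + r}$
$o{\left(C \right)} = \frac{\sqrt{C}}{8}$
$X{\left(15 \right)} o{\left(11 \right)} = 2 \cdot 15 \frac{1}{8 + 15} \frac{\sqrt{11}}{8} = 2 \cdot 15 \cdot \frac{1}{23} \frac{\sqrt{11}}{8} = \frac{30 \frac{\sqrt{11}}{8}}{23} = \frac{15 \sqrt{11}}{92}$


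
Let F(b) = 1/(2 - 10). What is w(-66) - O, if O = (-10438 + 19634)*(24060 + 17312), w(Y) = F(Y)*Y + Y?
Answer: -1521827879/4 ≈ -3.8046e+8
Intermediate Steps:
F(b) = -⅛ (F(b) = 1/(-8) = -⅛)
w(Y) = 7*Y/8 (w(Y) = -Y/8 + Y = 7*Y/8)
O = 380456912 (O = 9196*41372 = 380456912)
w(-66) - O = (7/8)*(-66) - 1*380456912 = -231/4 - 380456912 = -1521827879/4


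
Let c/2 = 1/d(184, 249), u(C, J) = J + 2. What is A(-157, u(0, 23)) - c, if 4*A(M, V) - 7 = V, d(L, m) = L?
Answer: 735/92 ≈ 7.9891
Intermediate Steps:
u(C, J) = 2 + J
c = 1/92 (c = 2/184 = 2*(1/184) = 1/92 ≈ 0.010870)
A(M, V) = 7/4 + V/4
A(-157, u(0, 23)) - c = (7/4 + (2 + 23)/4) - 1*1/92 = (7/4 + (¼)*25) - 1/92 = (7/4 + 25/4) - 1/92 = 8 - 1/92 = 735/92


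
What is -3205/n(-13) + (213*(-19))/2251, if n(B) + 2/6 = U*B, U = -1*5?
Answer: -22428483/436694 ≈ -51.360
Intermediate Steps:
U = -5
n(B) = -1/3 - 5*B
-3205/n(-13) + (213*(-19))/2251 = -3205/(-1/3 - 5*(-13)) + (213*(-19))/2251 = -3205/(-1/3 + 65) - 4047*1/2251 = -3205/(1*(194/3)) - 4047/2251 = -3205/194/3 - 4047/2251 = -3205*3/194 - 4047/2251 = -9615/194 - 4047/2251 = -22428483/436694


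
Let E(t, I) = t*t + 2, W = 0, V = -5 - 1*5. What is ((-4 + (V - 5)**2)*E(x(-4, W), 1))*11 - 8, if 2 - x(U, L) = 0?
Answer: 14578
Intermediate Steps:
V = -10 (V = -5 - 5 = -10)
x(U, L) = 2 (x(U, L) = 2 - 1*0 = 2 + 0 = 2)
E(t, I) = 2 + t**2 (E(t, I) = t**2 + 2 = 2 + t**2)
((-4 + (V - 5)**2)*E(x(-4, W), 1))*11 - 8 = ((-4 + (-10 - 5)**2)*(2 + 2**2))*11 - 8 = ((-4 + (-15)**2)*(2 + 4))*11 - 8 = ((-4 + 225)*6)*11 - 8 = (221*6)*11 - 8 = 1326*11 - 8 = 14586 - 8 = 14578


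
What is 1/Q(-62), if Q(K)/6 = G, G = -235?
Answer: -1/1410 ≈ -0.00070922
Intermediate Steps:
Q(K) = -1410 (Q(K) = 6*(-235) = -1410)
1/Q(-62) = 1/(-1410) = -1/1410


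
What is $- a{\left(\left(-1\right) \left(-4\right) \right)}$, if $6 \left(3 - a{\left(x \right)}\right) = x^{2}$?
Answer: $- \frac{1}{3} \approx -0.33333$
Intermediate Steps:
$a{\left(x \right)} = 3 - \frac{x^{2}}{6}$
$- a{\left(\left(-1\right) \left(-4\right) \right)} = - (3 - \frac{\left(\left(-1\right) \left(-4\right)\right)^{2}}{6}) = - (3 - \frac{4^{2}}{6}) = - (3 - \frac{8}{3}) = \left(-1\right) \frac{1}{3} = - \frac{1}{3}$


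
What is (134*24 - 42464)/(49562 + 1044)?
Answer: -19624/25303 ≈ -0.77556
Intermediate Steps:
(134*24 - 42464)/(49562 + 1044) = (3216 - 42464)/50606 = -39248*1/50606 = -19624/25303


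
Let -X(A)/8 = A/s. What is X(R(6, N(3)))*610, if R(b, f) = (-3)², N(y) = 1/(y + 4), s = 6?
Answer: -7320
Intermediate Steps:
N(y) = 1/(4 + y)
R(b, f) = 9
X(A) = -4*A/3 (X(A) = -8*A/6 = -4*A/3)
X(R(6, N(3)))*610 = -4/3*9*610 = -12*610 = -7320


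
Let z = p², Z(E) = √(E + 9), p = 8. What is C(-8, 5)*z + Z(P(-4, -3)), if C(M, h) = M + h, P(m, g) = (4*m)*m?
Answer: -192 + √73 ≈ -183.46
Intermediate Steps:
P(m, g) = 4*m²
Z(E) = √(9 + E)
z = 64 (z = 8² = 64)
C(-8, 5)*z + Z(P(-4, -3)) = (-8 + 5)*64 + √(9 + 4*(-4)²) = -3*64 + √(9 + 4*16) = -192 + √(9 + 64) = -192 + √73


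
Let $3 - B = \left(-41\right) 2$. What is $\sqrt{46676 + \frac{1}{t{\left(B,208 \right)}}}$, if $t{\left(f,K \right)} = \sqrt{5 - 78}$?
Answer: $\frac{\sqrt{248736404 - 73 i \sqrt{73}}}{73} \approx 216.05 - 0.00027087 i$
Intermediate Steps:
$B = 85$ ($B = 3 - \left(-41\right) 2 = 3 - -82 = 3 + 82 = 85$)
$t{\left(f,K \right)} = i \sqrt{73}$ ($t{\left(f,K \right)} = \sqrt{-73} = i \sqrt{73}$)
$\sqrt{46676 + \frac{1}{t{\left(B,208 \right)}}} = \sqrt{46676 + \frac{1}{i \sqrt{73}}} = \sqrt{46676 - \frac{i \sqrt{73}}{73}}$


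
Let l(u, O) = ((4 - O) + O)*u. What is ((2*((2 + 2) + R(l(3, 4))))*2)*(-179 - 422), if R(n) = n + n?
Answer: -67312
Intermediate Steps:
l(u, O) = 4*u
R(n) = 2*n
((2*((2 + 2) + R(l(3, 4))))*2)*(-179 - 422) = ((2*((2 + 2) + 2*(4*3)))*2)*(-179 - 422) = ((2*(4 + 2*12))*2)*(-601) = ((2*(4 + 24))*2)*(-601) = ((2*28)*2)*(-601) = (56*2)*(-601) = 112*(-601) = -67312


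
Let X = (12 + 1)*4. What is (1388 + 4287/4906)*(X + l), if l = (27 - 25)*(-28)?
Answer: -13627630/2453 ≈ -5555.5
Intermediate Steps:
l = -56 (l = 2*(-28) = -56)
X = 52 (X = 13*4 = 52)
(1388 + 4287/4906)*(X + l) = (1388 + 4287/4906)*(52 - 56) = (1388 + 4287*(1/4906))*(-4) = (1388 + 4287/4906)*(-4) = (6813815/4906)*(-4) = -13627630/2453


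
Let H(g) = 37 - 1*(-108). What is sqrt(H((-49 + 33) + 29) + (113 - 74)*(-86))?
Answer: I*sqrt(3209) ≈ 56.648*I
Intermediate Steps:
H(g) = 145 (H(g) = 37 + 108 = 145)
sqrt(H((-49 + 33) + 29) + (113 - 74)*(-86)) = sqrt(145 + (113 - 74)*(-86)) = sqrt(145 + 39*(-86)) = sqrt(145 - 3354) = sqrt(-3209) = I*sqrt(3209)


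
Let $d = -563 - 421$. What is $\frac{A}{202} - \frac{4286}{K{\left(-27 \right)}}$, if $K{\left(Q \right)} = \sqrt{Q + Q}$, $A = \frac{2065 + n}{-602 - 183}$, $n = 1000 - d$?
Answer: $- \frac{4049}{158570} + \frac{2143 i \sqrt{6}}{9} \approx -0.025534 + 583.25 i$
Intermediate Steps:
$d = -984$
$n = 1984$ ($n = 1000 - -984 = 1000 + 984 = 1984$)
$A = - \frac{4049}{785}$ ($A = \frac{2065 + 1984}{-602 - 183} = \frac{4049}{-785} = 4049 \left(- \frac{1}{785}\right) = - \frac{4049}{785} \approx -5.158$)
$K{\left(Q \right)} = \sqrt{2} \sqrt{Q}$ ($K{\left(Q \right)} = \sqrt{2 Q} = \sqrt{2} \sqrt{Q}$)
$\frac{A}{202} - \frac{4286}{K{\left(-27 \right)}} = - \frac{4049}{785 \cdot 202} - \frac{4286}{\sqrt{2} \sqrt{-27}} = \left(- \frac{4049}{785}\right) \frac{1}{202} - \frac{4286}{\sqrt{2} \cdot 3 i \sqrt{3}} = - \frac{4049}{158570} - \frac{4286}{3 i \sqrt{6}} = - \frac{4049}{158570} - 4286 \left(- \frac{i \sqrt{6}}{18}\right) = - \frac{4049}{158570} + \frac{2143 i \sqrt{6}}{9}$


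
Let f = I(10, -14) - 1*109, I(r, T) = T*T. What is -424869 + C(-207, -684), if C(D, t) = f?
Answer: -424782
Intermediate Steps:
I(r, T) = T²
f = 87 (f = (-14)² - 1*109 = 196 - 109 = 87)
C(D, t) = 87
-424869 + C(-207, -684) = -424869 + 87 = -424782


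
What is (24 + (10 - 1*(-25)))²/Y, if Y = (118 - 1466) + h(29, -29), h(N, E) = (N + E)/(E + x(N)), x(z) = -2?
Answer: -3481/1348 ≈ -2.5823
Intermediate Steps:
h(N, E) = (E + N)/(-2 + E) (h(N, E) = (N + E)/(E - 2) = (E + N)/(-2 + E))
Y = -1348 (Y = (118 - 1466) + (-29 + 29)/(-2 - 29) = -1348 + 0/(-31) = -1348 - 1/31*0 = -1348 + 0 = -1348)
(24 + (10 - 1*(-25)))²/Y = (24 + (10 - 1*(-25)))²/(-1348) = (24 + (10 + 25))²*(-1/1348) = (24 + 35)²*(-1/1348) = 59²*(-1/1348) = 3481*(-1/1348) = -3481/1348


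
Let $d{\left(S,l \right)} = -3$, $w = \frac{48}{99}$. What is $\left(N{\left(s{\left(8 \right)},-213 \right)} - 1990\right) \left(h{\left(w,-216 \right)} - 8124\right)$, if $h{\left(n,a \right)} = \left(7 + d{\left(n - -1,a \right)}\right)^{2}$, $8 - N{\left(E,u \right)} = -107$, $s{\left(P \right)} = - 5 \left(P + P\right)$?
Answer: $15202500$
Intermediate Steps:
$w = \frac{16}{33}$ ($w = 48 \cdot \frac{1}{99} = \frac{16}{33} \approx 0.48485$)
$s{\left(P \right)} = - 10 P$ ($s{\left(P \right)} = - 5 \cdot 2 P = - 10 P$)
$N{\left(E,u \right)} = 115$ ($N{\left(E,u \right)} = 8 - -107 = 8 + 107 = 115$)
$h{\left(n,a \right)} = 16$ ($h{\left(n,a \right)} = \left(7 - 3\right)^{2} = 4^{2} = 16$)
$\left(N{\left(s{\left(8 \right)},-213 \right)} - 1990\right) \left(h{\left(w,-216 \right)} - 8124\right) = \left(115 - 1990\right) \left(16 - 8124\right) = \left(-1875\right) \left(-8108\right) = 15202500$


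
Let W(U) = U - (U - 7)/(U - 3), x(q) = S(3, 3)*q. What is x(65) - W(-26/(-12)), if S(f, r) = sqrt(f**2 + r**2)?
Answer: 109/30 + 195*sqrt(2) ≈ 279.40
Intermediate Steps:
x(q) = 3*q*sqrt(2) (x(q) = sqrt(3**2 + 3**2)*q = sqrt(9 + 9)*q = sqrt(18)*q = (3*sqrt(2))*q = 3*q*sqrt(2))
W(U) = U - (-7 + U)/(-3 + U)
x(65) - W(-26/(-12)) = 3*65*sqrt(2) - (7 + (-26/(-12))**2 - (-104)/(-12))/(-3 - 26/(-12)) = 195*sqrt(2) - (7 + (-26*(-1/12))**2 - (-104)*(-1)/12)/(-3 - 26*(-1/12)) = 195*sqrt(2) - (7 + (13/6)**2 - 4*13/6)/(-3 + 13/6) = 195*sqrt(2) - (7 + 169/36 - 26/3)/(-5/6) = 195*sqrt(2) - (-6)*109/(5*36) = 195*sqrt(2) - 1*(-109/30) = 195*sqrt(2) + 109/30 = 109/30 + 195*sqrt(2)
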